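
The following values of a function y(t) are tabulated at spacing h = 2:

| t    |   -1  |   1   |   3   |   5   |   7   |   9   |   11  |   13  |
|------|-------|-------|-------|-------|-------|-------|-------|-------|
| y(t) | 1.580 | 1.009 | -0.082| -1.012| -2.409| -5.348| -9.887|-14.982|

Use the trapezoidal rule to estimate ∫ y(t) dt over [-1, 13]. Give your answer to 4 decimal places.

-48.8600

h = 2, n = 7.
(h/2)·[y₀ + 2y₁ + 2y₂ + 2y₃ + 2y₄ + 2y₅ + 2y₆ + y₇] = 1·(-48.860) = -48.8600.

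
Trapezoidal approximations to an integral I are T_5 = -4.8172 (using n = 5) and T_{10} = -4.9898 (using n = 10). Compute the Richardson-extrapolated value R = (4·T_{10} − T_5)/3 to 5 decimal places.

R = (4·T_{10} − T_5) / 3 = (4·(-4.9898) − (-4.8172))/3 = (-15.1420)/3 = -5.04733.

-5.04733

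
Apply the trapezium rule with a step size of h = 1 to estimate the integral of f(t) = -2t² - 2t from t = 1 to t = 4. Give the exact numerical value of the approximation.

h = (4 − 1)/3 = 1.
Nodes t₀,…,t₃ = 1, 2, 3, 4.
f(t) = -2t² - 2t: f₀=-4, f₁=-12, f₂=-24, f₃=-40.
(h/2)·[f₀ + 2f₁ + 2f₂ + f₃] = 0.5·(-116) = -58.

-58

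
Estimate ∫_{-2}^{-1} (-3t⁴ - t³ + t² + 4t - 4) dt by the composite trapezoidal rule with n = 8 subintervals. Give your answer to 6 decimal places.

-22.611694

h = (-1 − (-2))/8 = 0.125.
Nodes t₀,…,t₈ = -2, -1.875, -1.75, -1.625, -1.5, -1.375, -1.25, -1.125, -1.
f(t) = -3t⁴ - t³ + t² + 4t - 4: f₀=-48, f₁=-38.471435546875, f₂=-30.71484375, f₃=-24.487060546875, f₄=-19.5625, f₅=-15.733154296875, f₆=-12.80859375, f₇=-10.615966796875, f₈=-9.
(h/2)·[f₀ + 2f₁ + 2f₂ + 2f₃ + 2f₄ + 2f₅ + 2f₆ + 2f₇ + f₈] = 0.0625·(-361.787109375) = -22.611694.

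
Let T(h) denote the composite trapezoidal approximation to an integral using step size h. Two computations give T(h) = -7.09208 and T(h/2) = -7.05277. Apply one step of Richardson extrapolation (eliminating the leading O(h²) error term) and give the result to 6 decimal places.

R = (4·T(h/2) − T(h)) / 3 = (4·(-7.05277) − (-7.09208))/3 = (-21.11900)/3 = -7.039667.

-7.039667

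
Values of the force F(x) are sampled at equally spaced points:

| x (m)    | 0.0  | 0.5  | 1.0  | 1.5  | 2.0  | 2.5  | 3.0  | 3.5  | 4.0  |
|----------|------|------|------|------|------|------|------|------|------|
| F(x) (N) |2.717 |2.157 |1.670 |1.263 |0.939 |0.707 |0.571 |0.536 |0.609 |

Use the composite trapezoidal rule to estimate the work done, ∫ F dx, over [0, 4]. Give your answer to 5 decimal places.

4.75300

h = 0.5, n = 8.
(h/2)·[y₀ + 2y₁ + 2y₂ + 2y₃ + 2y₄ + 2y₅ + 2y₆ + 2y₇ + y₈] = 0.25·(19.012) = 4.75300.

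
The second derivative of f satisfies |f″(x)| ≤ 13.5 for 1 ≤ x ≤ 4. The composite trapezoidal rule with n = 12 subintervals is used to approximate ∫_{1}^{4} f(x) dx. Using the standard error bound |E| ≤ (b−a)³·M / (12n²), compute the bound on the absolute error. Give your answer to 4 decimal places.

0.2109

|E| ≤ (3)³·13.5 / (12·12²) = 364.5/1728 = 0.2109.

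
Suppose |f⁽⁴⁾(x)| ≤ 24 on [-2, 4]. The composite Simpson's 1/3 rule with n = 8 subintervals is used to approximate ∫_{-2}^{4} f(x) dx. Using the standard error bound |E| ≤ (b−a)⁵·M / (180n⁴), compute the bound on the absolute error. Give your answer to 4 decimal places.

0.2531

|E| ≤ (6)⁵·24 / (180·8⁴) = 186624/737280 = 0.2531.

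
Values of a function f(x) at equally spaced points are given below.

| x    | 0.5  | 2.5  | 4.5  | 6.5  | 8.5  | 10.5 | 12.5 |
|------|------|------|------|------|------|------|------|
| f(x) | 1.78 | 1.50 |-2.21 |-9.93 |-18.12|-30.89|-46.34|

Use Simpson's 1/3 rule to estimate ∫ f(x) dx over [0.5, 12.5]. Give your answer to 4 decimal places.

-161.6667

h = 2, n = 6.
(h/3)·[y₀ + 4y₁ + 2y₂ + 4y₃ + 2y₄ + 4y₅ + y₆] = 0.666667·(-242.50) = -161.6667.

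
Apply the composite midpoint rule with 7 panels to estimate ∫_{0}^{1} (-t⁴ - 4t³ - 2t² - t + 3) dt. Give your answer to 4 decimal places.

0.6503

h = (1 − 0)/7 = 0.142857.
Midpoints m₁,…,m₇ = 0.071429, 0.214286, 0.357143, 0.5, 0.642857, 0.785714, 0.928571.
f(m₁)=2.916884, f(m₂)=2.652410, f(m₃)=2.189270, f(m₄)=1.4375, f(m₅)=0.297142, f(m₆)=-1.341759, f(m₇)=-3.599151.
h·[f(m₁) + f(m₂) + f(m₃) + f(m₄) + f(m₅) + f(m₆) + f(m₇)] = 0.142857·(4.552296) = 0.6503.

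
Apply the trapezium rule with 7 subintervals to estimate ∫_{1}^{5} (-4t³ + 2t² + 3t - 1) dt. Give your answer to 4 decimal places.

-516.7347

h = (5 − 1)/7 = 0.571429.
Nodes t₀,…,t₇ = 1, 1.571429, 2.142857, 2.714286, 3.285714, 3.857143, 4.428571, 5.
f(t) = -4t³ + 2t² + 3t - 1: f₀=0, f₁=-6.868805, f₂=-24.746356, f₃=-58.110787, f₄=-111.440233, f₅=-189.212828, f₆=-295.906706, f₇=-436.
(h/2)·[f₀ + 2f₁ + 2f₂ + 2f₃ + 2f₄ + 2f₅ + 2f₆ + f₇] = 0.285714·(-1808.571429) = -516.7347.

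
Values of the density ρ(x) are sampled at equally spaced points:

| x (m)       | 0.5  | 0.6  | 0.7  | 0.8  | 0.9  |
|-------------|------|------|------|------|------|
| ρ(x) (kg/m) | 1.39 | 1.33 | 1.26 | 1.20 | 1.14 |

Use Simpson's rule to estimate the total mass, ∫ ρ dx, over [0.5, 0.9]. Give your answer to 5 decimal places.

0.50567

h = 0.1, n = 4.
(h/3)·[y₀ + 4y₁ + 2y₂ + 4y₃ + y₄] = 0.033333·(15.17) = 0.50567.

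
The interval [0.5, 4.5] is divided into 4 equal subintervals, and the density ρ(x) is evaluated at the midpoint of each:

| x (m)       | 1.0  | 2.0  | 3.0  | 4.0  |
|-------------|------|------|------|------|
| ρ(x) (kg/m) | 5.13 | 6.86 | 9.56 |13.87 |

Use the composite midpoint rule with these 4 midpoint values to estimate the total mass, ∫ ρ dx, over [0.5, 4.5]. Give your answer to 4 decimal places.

35.4200

h = 1, n = 4.
h·[y(m₁) + y(m₂) + y(m₃) + y(m₄)] = 1·(35.42) = 35.4200.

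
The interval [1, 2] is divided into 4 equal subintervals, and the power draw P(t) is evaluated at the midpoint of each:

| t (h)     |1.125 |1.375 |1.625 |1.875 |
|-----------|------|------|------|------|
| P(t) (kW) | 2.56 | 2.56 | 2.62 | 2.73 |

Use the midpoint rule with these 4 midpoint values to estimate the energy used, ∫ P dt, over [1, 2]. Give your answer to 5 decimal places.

2.61750

h = 0.25, n = 4.
h·[y(m₁) + y(m₂) + y(m₃) + y(m₄)] = 0.25·(10.47) = 2.61750.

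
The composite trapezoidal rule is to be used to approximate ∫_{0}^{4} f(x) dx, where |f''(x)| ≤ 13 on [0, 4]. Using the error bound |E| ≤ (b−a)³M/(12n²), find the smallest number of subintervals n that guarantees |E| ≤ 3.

5

Need 832/(12n²) ≤ 3.
n² ≥ 832/(12·3) = 23.1111 ⇒ n ≥ 4.8074, so the smallest n is 5.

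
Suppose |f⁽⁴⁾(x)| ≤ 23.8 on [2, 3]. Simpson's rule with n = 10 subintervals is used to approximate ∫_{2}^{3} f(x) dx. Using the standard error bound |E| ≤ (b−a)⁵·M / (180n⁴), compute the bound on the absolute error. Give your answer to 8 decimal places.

0.00001322

|E| ≤ (1)⁵·23.8 / (180·10⁴) = 23.8/1800000 = 0.00001322.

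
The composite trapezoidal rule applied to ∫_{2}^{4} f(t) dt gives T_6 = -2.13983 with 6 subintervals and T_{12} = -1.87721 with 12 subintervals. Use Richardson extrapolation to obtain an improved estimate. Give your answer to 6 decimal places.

-1.789670

R = (4·T_{12} − T_6) / 3 = (4·(-1.87721) − (-2.13983))/3 = (-5.36901)/3 = -1.789670.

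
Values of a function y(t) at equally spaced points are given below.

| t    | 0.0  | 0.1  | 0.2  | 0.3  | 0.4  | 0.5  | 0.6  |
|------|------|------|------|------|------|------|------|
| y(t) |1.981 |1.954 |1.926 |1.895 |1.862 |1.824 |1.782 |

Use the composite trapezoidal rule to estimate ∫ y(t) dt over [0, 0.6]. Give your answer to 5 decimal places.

h = 0.1, n = 6.
(h/2)·[y₀ + 2y₁ + 2y₂ + 2y₃ + 2y₄ + 2y₅ + y₆] = 0.05·(22.685) = 1.13425.

1.13425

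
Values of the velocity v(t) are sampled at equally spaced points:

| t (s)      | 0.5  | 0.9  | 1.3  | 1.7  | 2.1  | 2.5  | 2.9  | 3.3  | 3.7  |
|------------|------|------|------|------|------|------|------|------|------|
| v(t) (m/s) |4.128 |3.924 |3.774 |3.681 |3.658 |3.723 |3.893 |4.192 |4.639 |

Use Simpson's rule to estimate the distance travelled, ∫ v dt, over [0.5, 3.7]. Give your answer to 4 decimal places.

12.4663

h = 0.4, n = 8.
(h/3)·[y₀ + 4y₁ + 2y₂ + 4y₃ + 2y₄ + 4y₅ + 2y₆ + 4y₇ + y₈] = 0.133333·(93.497) = 12.4663.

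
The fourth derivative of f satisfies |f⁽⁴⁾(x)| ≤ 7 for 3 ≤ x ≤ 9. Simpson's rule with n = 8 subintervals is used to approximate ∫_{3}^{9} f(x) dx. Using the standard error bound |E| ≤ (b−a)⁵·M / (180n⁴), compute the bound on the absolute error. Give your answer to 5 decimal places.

|E| ≤ (6)⁵·7 / (180·8⁴) = 54432/737280 = 0.07383.

0.07383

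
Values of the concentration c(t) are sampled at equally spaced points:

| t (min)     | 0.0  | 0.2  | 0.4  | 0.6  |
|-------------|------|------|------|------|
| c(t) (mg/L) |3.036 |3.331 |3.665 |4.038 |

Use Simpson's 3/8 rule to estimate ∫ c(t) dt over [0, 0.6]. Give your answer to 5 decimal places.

h = 0.2, n = 3.
(3h/8)·[y₀ + 3y₁ + 3y₂ + y₃] = 0.075·(28.062) = 2.10465.

2.10465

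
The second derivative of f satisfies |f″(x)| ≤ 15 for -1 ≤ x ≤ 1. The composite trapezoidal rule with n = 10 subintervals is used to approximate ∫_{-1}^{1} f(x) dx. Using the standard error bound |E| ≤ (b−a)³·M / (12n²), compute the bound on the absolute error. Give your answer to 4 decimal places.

0.1000

|E| ≤ (2)³·15 / (12·10²) = 120/1200 = 0.1000.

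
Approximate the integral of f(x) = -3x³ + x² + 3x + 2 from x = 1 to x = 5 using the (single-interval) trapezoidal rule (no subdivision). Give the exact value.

-660

T = (b−a)/2 · [f(1) + f(5)] = 2·[3 + (-333)] = -660.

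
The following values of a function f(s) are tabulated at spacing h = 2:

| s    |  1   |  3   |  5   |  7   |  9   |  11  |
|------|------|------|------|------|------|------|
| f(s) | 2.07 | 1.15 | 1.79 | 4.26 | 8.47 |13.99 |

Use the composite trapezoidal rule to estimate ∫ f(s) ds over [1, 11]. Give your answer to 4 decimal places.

h = 2, n = 5.
(h/2)·[y₀ + 2y₁ + 2y₂ + 2y₃ + 2y₄ + y₅] = 1·(47.40) = 47.4000.

47.4000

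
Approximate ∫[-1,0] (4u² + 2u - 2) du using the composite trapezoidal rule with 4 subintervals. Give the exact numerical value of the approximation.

h = (0 − (-1))/4 = 0.25.
Nodes u₀,…,u₄ = -1, -0.75, -0.5, -0.25, 0.
f(u) = 4u² + 2u - 2: f₀=0, f₁=-1.25, f₂=-2, f₃=-2.25, f₄=-2.
(h/2)·[f₀ + 2f₁ + 2f₂ + 2f₃ + f₄] = 0.125·(-13) = -1.625.

-1.625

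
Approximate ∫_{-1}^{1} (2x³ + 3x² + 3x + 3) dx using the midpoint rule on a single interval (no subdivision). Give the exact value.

M = (b−a)·f(0) = 2·(3) = 6.

6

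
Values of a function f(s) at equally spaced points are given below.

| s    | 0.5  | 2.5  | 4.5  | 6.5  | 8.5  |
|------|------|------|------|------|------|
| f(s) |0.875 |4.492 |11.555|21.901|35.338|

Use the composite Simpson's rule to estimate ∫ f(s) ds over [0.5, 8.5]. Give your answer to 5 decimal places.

109.93000

h = 2, n = 4.
(h/3)·[y₀ + 4y₁ + 2y₂ + 4y₃ + y₄] = 0.666667·(164.895) = 109.93000.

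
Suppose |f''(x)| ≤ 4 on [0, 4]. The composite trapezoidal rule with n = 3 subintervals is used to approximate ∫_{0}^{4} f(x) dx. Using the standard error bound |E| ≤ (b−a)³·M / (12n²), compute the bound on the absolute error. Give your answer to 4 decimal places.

|E| ≤ (4)³·4 / (12·3²) = 256/108 = 2.3704.

2.3704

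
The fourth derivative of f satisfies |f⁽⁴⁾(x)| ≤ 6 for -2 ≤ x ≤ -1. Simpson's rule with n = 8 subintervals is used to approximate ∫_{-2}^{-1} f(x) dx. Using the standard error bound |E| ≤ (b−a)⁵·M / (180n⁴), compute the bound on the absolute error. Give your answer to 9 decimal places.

0.000008138

|E| ≤ (1)⁵·6 / (180·8⁴) = 6/737280 = 0.000008138.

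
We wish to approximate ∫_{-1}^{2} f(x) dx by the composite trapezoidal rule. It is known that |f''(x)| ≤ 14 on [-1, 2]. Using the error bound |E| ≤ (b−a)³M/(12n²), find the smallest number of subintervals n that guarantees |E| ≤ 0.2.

Need 378/(12n²) ≤ 0.2.
n² ≥ 378/(12·0.2) = 157.5 ⇒ n ≥ 12.5499, so the smallest n is 13.

13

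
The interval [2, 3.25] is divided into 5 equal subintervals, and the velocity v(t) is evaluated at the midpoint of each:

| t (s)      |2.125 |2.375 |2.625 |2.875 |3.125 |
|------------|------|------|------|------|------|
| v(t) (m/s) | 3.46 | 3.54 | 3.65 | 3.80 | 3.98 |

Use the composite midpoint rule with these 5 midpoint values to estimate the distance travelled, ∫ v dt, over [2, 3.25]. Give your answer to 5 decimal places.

4.60750

h = 0.25, n = 5.
h·[y(m₁) + y(m₂) + y(m₃) + y(m₄) + y(m₅)] = 0.25·(18.43) = 4.60750.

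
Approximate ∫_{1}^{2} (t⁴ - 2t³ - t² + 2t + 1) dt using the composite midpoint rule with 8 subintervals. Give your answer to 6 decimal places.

h = (2 − 1)/8 = 0.125.
Midpoints m₁,…,m₈ = 1.0625, 1.1875, 1.3125, 1.4375, 1.5625, 1.6875, 1.8125, 1.9375.
f(m₁)=0.8715972900390625, f(m₂)=0.6042633056640625, f(m₃)=0.3479156494140625, f(m₄)=0.1377105712890625, f(m₅)=0.0146636962890625, f(m₆)=0.0256500244140625, f(m₇)=0.2234039306640625, f(m₈)=0.6665191650390625.
h·[f(m₁) + f(m₂) + f(m₃) + f(m₄) + f(m₅) + f(m₆) + f(m₇) + f(m₈)] = 0.125·(2.8917236328125) = 0.361465.

0.361465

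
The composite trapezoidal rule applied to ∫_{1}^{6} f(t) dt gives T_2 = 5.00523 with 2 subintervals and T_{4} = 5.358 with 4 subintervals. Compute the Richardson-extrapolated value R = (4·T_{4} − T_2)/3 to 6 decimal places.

R = (4·T_{4} − T_2) / 3 = (4·5.358 − 5.00523)/3 = (16.42677)/3 = 5.475590.

5.475590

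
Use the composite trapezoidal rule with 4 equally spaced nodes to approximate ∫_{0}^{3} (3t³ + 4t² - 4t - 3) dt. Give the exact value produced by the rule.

h = (3 − 0)/3 = 1.
Nodes t₀,…,t₃ = 0, 1, 2, 3.
f(t) = 3t³ + 4t² - 4t - 3: f₀=-3, f₁=0, f₂=29, f₃=102.
(h/2)·[f₀ + 2f₁ + 2f₂ + f₃] = 0.5·(157) = 78.5.

78.5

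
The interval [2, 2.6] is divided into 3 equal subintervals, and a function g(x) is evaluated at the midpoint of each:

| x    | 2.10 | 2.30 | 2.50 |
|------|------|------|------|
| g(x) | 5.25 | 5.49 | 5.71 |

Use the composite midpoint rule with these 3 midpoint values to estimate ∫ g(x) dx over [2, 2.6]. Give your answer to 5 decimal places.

h = 0.2, n = 3.
h·[y(m₁) + y(m₂) + y(m₃)] = 0.2·(16.45) = 3.29000.

3.29000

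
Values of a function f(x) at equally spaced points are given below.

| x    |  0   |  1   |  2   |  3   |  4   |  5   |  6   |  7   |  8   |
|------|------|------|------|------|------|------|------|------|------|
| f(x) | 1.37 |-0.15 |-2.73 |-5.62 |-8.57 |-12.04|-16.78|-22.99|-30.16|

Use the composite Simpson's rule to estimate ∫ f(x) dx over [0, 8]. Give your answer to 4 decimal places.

h = 1, n = 8.
(h/3)·[y₀ + 4y₁ + 2y₂ + 4y₃ + 2y₄ + 4y₅ + 2y₆ + 4y₇ + y₈] = 0.333333·(-248.15) = -82.7167.

-82.7167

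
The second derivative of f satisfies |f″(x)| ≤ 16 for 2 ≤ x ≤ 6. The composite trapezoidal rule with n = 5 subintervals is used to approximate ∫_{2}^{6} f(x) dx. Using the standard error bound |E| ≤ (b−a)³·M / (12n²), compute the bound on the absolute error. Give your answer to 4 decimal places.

3.4133

|E| ≤ (4)³·16 / (12·5²) = 1024/300 = 3.4133.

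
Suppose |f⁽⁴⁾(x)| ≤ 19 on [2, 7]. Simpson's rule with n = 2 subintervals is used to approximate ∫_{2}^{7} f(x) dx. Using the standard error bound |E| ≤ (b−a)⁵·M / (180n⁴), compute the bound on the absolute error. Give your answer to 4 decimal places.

20.6163

|E| ≤ (5)⁵·19 / (180·2⁴) = 59375/2880 = 20.6163.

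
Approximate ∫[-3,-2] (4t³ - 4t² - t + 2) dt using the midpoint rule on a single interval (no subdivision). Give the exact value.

M = (b−a)·f(-2.5) = 1·(-83) = -83.

-83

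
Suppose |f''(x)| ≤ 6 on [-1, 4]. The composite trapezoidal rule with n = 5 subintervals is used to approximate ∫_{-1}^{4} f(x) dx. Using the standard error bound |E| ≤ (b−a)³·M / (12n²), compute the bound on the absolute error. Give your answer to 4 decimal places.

2.5000

|E| ≤ (5)³·6 / (12·5²) = 750/300 = 2.5000.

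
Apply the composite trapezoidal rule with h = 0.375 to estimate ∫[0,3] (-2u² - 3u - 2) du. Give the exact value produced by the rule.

h = (3 − 0)/8 = 0.375.
Nodes u₀,…,u₈ = 0, 0.375, 0.75, 1.125, 1.5, 1.875, 2.25, 2.625, 3.
f(u) = -2u² - 3u - 2: f₀=-2, f₁=-3.40625, f₂=-5.375, f₃=-7.90625, f₄=-11, f₅=-14.65625, f₆=-18.875, f₇=-23.65625, f₈=-29.
(h/2)·[f₀ + 2f₁ + 2f₂ + 2f₃ + 2f₄ + 2f₅ + 2f₆ + 2f₇ + f₈] = 0.1875·(-200.75) = -37.640625.

-37.640625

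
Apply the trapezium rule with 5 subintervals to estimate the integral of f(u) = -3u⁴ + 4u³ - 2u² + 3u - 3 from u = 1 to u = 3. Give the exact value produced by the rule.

h = (3 − 1)/5 = 0.4.
Nodes u₀,…,u₅ = 1, 1.4, 1.8, 2.2, 2.6, 3.
f(u) = -3u⁴ + 4u³ - 2u² + 3u - 3: f₀=-1, f₁=-3.2688, f₂=-12.2448, f₃=-33.7648, f₄=-75.5088, f₅=-147.
(h/2)·[f₀ + 2f₁ + 2f₂ + 2f₃ + 2f₄ + f₅] = 0.2·(-397.5744) = -79.51488.

-79.51488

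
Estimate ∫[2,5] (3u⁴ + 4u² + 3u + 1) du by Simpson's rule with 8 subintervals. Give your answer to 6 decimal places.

2046.323730

h = (5 − 2)/8 = 0.375.
Nodes u₀,…,u₈ = 2, 2.375, 2.75, 3.125, 3.5, 3.875, 4.25, 4.625, 5.
f(u) = 3u⁴ + 4u² + 3u + 1: f₀=71, f₁=126.137451171875, f₂=211.07421875, f₃=335.539794921875, f₄=510.6875, f₅=749.094482421875, f₆=1064.76171875, f₇=1473.114013671875, f₈=1991.
(h/3)·[f₀ + 4f₁ + 2f₂ + 4f₃ + 2f₄ + 4f₅ + 2f₆ + 4f₇ + f₈] = 0.125·(16370.58984375) = 2046.323730.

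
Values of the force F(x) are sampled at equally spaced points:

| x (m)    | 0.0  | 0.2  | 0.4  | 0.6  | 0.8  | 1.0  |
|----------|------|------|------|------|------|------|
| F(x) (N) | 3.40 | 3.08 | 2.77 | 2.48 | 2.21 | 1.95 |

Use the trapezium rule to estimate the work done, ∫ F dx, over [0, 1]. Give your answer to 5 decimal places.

2.64300

h = 0.2, n = 5.
(h/2)·[y₀ + 2y₁ + 2y₂ + 2y₃ + 2y₄ + y₅] = 0.1·(26.43) = 2.64300.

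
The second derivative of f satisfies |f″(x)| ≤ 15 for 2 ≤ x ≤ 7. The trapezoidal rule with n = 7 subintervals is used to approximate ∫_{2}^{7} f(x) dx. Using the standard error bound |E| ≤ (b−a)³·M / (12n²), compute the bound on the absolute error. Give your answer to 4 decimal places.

3.1888

|E| ≤ (5)³·15 / (12·7²) = 1875/588 = 3.1888.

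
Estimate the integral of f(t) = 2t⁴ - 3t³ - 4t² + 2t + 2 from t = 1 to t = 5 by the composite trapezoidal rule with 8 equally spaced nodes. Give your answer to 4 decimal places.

668.4831

h = (5 − 1)/7 = 0.571429.
Nodes t₀,…,t₇ = 1, 1.571429, 2.142857, 2.714286, 3.285714, 3.857143, 4.428571, 5.
f(t) = 2t⁴ - 3t³ - 4t² + 2t + 2: f₀=-1, f₁=-4.180342, f₂=0.569346, f₃=26.523532, f₄=92.074552, f₅=220.732611, f₆=441.125781, f₇=787.
(h/2)·[f₀ + 2f₁ + 2f₂ + 2f₃ + 2f₄ + 2f₅ + 2f₆ + f₇] = 0.285714·(2339.690962) = 668.4831.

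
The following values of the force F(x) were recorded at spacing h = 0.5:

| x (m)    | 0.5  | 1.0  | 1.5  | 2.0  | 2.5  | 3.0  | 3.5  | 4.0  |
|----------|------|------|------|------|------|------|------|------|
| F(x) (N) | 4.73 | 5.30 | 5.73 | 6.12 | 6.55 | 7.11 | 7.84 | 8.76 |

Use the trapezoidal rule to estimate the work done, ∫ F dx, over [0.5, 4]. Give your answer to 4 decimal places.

22.6975

h = 0.5, n = 7.
(h/2)·[y₀ + 2y₁ + 2y₂ + 2y₃ + 2y₄ + 2y₅ + 2y₆ + y₇] = 0.25·(90.79) = 22.6975.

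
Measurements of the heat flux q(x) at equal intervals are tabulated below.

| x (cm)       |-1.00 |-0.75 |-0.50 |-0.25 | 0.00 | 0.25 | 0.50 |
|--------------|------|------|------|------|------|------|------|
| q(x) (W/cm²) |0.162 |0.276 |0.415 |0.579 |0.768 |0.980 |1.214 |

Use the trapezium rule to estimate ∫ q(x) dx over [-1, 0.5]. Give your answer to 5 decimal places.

h = 0.25, n = 6.
(h/2)·[y₀ + 2y₁ + 2y₂ + 2y₃ + 2y₄ + 2y₅ + y₆] = 0.125·(7.412) = 0.92650.

0.92650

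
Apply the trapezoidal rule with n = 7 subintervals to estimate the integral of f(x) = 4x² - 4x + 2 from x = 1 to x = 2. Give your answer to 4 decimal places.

h = (2 − 1)/7 = 0.142857.
Nodes x₀,…,x₇ = 1, 1.142857, 1.285714, 1.428571, 1.571429, 1.714286, 1.857143, 2.
f(x) = 4x² - 4x + 2: f₀=2, f₁=2.653061, f₂=3.469388, f₃=4.448980, f₄=5.591837, f₅=6.897959, f₆=8.367347, f₇=10.
(h/2)·[f₀ + 2f₁ + 2f₂ + 2f₃ + 2f₄ + 2f₅ + 2f₆ + f₇] = 0.071429·(74.857143) = 5.3469.

5.3469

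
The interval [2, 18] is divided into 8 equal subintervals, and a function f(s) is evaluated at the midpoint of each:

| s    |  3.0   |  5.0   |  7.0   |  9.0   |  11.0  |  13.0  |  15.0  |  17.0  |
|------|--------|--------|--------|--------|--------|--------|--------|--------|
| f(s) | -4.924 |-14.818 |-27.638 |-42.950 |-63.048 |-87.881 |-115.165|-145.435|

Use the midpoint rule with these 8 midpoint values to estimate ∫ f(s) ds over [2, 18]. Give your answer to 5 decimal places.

h = 2, n = 8.
h·[y(m₁) + y(m₂) + y(m₃) + y(m₄) + y(m₅) + y(m₆) + y(m₇) + y(m₈)] = 2·(-501.859) = -1003.71800.

-1003.71800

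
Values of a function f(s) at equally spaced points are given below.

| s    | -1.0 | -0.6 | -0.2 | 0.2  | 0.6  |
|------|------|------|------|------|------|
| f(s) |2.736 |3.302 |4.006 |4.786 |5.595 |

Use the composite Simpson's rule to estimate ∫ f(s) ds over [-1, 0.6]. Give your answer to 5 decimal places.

6.49267

h = 0.4, n = 4.
(h/3)·[y₀ + 4y₁ + 2y₂ + 4y₃ + y₄] = 0.133333·(48.695) = 6.49267.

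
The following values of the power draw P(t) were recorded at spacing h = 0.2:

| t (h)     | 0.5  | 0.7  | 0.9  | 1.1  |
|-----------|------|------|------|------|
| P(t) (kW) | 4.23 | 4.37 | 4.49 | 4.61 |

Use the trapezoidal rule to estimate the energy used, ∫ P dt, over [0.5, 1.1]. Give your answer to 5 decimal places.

2.65600

h = 0.2, n = 3.
(h/2)·[y₀ + 2y₁ + 2y₂ + y₃] = 0.1·(26.56) = 2.65600.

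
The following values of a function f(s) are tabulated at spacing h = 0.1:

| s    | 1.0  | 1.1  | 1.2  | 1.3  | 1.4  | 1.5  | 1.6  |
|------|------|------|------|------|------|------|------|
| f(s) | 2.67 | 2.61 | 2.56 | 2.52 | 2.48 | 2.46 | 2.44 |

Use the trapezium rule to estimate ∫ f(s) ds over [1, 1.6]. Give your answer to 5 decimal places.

h = 0.1, n = 6.
(h/2)·[y₀ + 2y₁ + 2y₂ + 2y₃ + 2y₄ + 2y₅ + y₆] = 0.05·(30.37) = 1.51850.

1.51850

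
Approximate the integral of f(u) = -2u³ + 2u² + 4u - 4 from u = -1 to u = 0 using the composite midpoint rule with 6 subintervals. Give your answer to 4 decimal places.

-4.8449

h = (0 − (-1))/6 = 0.166667.
Midpoints m₁,…,m₆ = -0.916667, -0.75, -0.583333, -0.416667, -0.25, -0.083333.
f(m₁)=-4.445602, f(m₂)=-5.03125, f(m₃)=-5.255787, f(m₄)=-5.174769, f(m₅)=-4.84375, f(m₆)=-4.318287.
h·[f(m₁) + f(m₂) + f(m₃) + f(m₄) + f(m₅) + f(m₆)] = 0.166667·(-29.069444) = -4.8449.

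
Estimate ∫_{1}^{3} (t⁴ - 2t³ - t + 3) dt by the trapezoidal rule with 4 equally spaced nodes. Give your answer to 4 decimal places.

h = (3 − 1)/3 = 0.666667.
Nodes t₀,…,t₃ = 1, 1.666667, 2.333333, 3.
f(t) = t⁴ - 2t³ - t + 3: f₀=1, f₁=-0.209877, f₂=4.901235, f₃=27.
(h/2)·[f₀ + 2f₁ + 2f₂ + f₃] = 0.333333·(37.382716) = 12.4609.

12.4609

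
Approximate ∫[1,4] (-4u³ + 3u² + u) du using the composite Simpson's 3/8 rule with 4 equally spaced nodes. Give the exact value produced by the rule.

-184.5

h = (4 − 1)/3 = 1.
Nodes u₀,…,u₃ = 1, 2, 3, 4.
f(u) = -4u³ + 3u² + u: f₀=0, f₁=-18, f₂=-78, f₃=-204.
(3h/8)·[f₀ + 3f₁ + 3f₂ + f₃] = 0.375·(-492) = -184.5.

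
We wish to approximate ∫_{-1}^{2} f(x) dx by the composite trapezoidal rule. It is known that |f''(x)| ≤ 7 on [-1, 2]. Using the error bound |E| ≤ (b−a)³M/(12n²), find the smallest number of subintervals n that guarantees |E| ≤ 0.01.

Need 189/(12n²) ≤ 0.01.
n² ≥ 189/(12·0.01) = 1575 ⇒ n ≥ 39.6863, so the smallest n is 40.

40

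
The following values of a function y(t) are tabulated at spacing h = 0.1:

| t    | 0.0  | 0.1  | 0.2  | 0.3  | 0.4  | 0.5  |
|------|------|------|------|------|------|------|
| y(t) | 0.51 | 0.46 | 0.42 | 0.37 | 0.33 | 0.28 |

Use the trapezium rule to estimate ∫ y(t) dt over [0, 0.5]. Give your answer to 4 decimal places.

0.1975

h = 0.1, n = 5.
(h/2)·[y₀ + 2y₁ + 2y₂ + 2y₃ + 2y₄ + y₅] = 0.05·(3.95) = 0.1975.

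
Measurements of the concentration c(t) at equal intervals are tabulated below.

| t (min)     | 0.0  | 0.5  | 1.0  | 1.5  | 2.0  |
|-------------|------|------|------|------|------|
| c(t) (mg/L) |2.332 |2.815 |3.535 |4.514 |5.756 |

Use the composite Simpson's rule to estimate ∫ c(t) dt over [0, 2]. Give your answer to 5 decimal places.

7.41233

h = 0.5, n = 4.
(h/3)·[y₀ + 4y₁ + 2y₂ + 4y₃ + y₄] = 0.166667·(44.474) = 7.41233.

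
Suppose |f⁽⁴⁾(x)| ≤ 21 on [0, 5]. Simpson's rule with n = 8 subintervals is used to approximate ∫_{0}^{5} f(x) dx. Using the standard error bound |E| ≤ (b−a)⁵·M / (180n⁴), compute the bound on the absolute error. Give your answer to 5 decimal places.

|E| ≤ (5)⁵·21 / (180·8⁴) = 65625/737280 = 0.08901.

0.08901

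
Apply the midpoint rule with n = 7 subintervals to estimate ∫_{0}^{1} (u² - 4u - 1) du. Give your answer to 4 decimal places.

h = (1 − 0)/7 = 0.142857.
Midpoints m₁,…,m₇ = 0.071429, 0.214286, 0.357143, 0.5, 0.642857, 0.785714, 0.928571.
f(m₁)=-1.280612, f(m₂)=-1.811224, f(m₃)=-2.301020, f(m₄)=-2.75, f(m₅)=-3.158163, f(m₆)=-3.525510, f(m₇)=-3.852041.
h·[f(m₁) + f(m₂) + f(m₃) + f(m₄) + f(m₅) + f(m₆) + f(m₇)] = 0.142857·(-18.678571) = -2.6684.

-2.6684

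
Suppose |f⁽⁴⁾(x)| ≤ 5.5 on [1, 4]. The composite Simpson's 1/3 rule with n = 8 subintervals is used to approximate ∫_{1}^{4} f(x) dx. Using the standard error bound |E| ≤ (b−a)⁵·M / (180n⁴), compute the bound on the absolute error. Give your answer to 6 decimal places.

|E| ≤ (3)⁵·5.5 / (180·8⁴) = 1336.5/737280 = 0.001813.

0.001813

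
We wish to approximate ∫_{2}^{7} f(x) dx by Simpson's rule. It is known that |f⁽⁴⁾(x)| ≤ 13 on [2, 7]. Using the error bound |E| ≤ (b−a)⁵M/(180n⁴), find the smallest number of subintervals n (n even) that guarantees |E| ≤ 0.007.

14

Need 40625/(180n⁴) ≤ 0.007.
n⁴ ≥ 40625/(180·0.007) = 32242.1 ⇒ n ≥ 13.4000, so the smallest even n is 14. (n must be even for Simpson's rule.)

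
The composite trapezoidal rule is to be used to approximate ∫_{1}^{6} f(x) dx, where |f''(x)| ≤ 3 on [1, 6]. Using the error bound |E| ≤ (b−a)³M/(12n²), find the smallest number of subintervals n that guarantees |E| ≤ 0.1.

18

Need 375/(12n²) ≤ 0.1.
n² ≥ 375/(12·0.1) = 312.5 ⇒ n ≥ 17.6777, so the smallest n is 18.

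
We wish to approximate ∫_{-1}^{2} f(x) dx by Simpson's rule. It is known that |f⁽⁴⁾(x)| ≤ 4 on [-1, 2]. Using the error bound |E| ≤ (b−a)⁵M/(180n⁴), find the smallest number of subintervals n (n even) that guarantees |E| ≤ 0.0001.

16

Need 972/(180n⁴) ≤ 0.0001.
n⁴ ≥ 972/(180·0.0001) = 54000 ⇒ n ≥ 15.2440, so the smallest even n is 16. (n must be even for Simpson's rule.)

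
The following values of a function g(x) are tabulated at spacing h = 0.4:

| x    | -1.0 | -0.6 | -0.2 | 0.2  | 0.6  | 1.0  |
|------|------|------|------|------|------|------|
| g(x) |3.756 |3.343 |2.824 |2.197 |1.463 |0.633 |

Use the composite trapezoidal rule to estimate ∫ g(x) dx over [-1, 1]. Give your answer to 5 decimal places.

4.80860

h = 0.4, n = 5.
(h/2)·[y₀ + 2y₁ + 2y₂ + 2y₃ + 2y₄ + y₅] = 0.2·(24.043) = 4.80860.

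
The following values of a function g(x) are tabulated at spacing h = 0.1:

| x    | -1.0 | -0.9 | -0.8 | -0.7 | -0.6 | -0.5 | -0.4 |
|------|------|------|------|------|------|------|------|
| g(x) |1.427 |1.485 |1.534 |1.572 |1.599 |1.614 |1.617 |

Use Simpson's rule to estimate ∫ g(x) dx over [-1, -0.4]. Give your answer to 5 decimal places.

0.93313

h = 0.1, n = 6.
(h/3)·[y₀ + 4y₁ + 2y₂ + 4y₃ + 2y₄ + 4y₅ + y₆] = 0.033333·(27.994) = 0.93313.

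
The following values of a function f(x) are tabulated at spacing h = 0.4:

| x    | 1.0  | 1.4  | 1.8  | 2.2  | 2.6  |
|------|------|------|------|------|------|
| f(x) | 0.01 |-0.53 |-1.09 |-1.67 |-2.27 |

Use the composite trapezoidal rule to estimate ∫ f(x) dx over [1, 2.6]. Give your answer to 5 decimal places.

h = 0.4, n = 4.
(h/2)·[y₀ + 2y₁ + 2y₂ + 2y₃ + y₄] = 0.2·(-8.84) = -1.76800.

-1.76800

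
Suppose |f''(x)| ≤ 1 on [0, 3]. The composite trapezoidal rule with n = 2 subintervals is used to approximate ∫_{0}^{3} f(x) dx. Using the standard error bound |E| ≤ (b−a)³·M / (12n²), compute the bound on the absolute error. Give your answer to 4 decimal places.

0.5625

|E| ≤ (3)³·1 / (12·2²) = 27/48 = 0.5625.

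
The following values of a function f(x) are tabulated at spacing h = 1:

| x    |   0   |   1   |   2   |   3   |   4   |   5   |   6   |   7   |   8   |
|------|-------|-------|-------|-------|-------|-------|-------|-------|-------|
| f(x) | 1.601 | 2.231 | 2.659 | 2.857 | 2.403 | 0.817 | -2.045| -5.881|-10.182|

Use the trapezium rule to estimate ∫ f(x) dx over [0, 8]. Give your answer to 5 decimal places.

-1.24950

h = 1, n = 8.
(h/2)·[y₀ + 2y₁ + 2y₂ + 2y₃ + 2y₄ + 2y₅ + 2y₆ + 2y₇ + y₈] = 0.5·(-2.499) = -1.24950.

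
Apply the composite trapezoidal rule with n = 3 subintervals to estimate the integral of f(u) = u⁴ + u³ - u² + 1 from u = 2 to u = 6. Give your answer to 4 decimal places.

h = (6 − 2)/3 = 1.333333.
Nodes u₀,…,u₃ = 2, 3.333333, 4.666667, 6.
f(u) = u⁴ + u³ - u² + 1: f₀=21, f₁=150.382716, f₂=555.123457, f₃=1477.
(h/2)·[f₀ + 2f₁ + 2f₂ + f₃] = 0.666667·(2909.012346) = 1939.3416.

1939.3416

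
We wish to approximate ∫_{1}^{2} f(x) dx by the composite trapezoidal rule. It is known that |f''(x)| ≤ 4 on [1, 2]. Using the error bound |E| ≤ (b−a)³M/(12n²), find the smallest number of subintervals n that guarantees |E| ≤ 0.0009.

20

Need 4/(12n²) ≤ 0.0009.
n² ≥ 4/(12·0.0009) = 370.37 ⇒ n ≥ 19.2450, so the smallest n is 20.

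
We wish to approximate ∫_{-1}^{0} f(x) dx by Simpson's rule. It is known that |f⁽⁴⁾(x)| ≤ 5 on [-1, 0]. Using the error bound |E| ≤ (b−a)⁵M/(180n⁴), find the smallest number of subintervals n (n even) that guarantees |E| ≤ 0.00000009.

Need 5/(180n⁴) ≤ 0.00000009.
n⁴ ≥ 5/(180·0.00000009) = 308642 ⇒ n ≥ 23.5702, so the smallest even n is 24. (n must be even for Simpson's rule.)

24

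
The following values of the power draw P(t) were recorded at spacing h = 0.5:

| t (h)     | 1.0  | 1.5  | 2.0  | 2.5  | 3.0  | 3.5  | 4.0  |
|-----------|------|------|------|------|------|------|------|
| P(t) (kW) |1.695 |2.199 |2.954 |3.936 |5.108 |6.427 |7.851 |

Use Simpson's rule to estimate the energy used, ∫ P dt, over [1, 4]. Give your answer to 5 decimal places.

12.65300

h = 0.5, n = 6.
(h/3)·[y₀ + 4y₁ + 2y₂ + 4y₃ + 2y₄ + 4y₅ + y₆] = 0.166667·(75.918) = 12.65300.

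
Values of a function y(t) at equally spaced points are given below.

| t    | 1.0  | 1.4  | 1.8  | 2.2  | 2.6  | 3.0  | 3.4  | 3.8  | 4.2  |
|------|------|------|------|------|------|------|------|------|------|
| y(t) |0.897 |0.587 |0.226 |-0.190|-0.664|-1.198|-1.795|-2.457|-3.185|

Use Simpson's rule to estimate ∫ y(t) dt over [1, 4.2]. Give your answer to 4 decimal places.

-2.6381

h = 0.4, n = 8.
(h/3)·[y₀ + 4y₁ + 2y₂ + 4y₃ + 2y₄ + 4y₅ + 2y₆ + 4y₇ + y₈] = 0.133333·(-19.786) = -2.6381.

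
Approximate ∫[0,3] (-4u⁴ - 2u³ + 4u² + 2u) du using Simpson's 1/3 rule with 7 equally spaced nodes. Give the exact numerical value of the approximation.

h = (3 − 0)/6 = 0.5.
Nodes u₀,…,u₆ = 0, 0.5, 1, 1.5, 2, 2.5, 3.
f(u) = -4u⁴ - 2u³ + 4u² + 2u: f₀=0, f₁=1.5, f₂=0, f₃=-15, f₄=-60, f₅=-157.5, f₆=-336.
(h/3)·[f₀ + 4f₁ + 2f₂ + 4f₃ + 2f₄ + 4f₅ + f₆] = 0.166667·(-1140) = -190.

-190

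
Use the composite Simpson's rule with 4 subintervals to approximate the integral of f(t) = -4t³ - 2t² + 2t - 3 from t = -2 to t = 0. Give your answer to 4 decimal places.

h = (0 − (-2))/4 = 0.5.
Nodes t₀,…,t₄ = -2, -1.5, -1, -0.5, 0.
f(t) = -4t³ - 2t² + 2t - 3: f₀=17, f₁=3, f₂=-3, f₃=-4, f₄=-3.
(h/3)·[f₀ + 4f₁ + 2f₂ + 4f₃ + f₄] = 0.166667·(4) = 0.6667.

0.6667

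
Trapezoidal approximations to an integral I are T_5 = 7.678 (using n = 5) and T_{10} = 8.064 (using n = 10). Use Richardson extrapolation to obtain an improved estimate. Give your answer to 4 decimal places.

R = (4·T_{10} − T_5) / 3 = (4·8.064 − 7.678)/3 = (24.578)/3 = 8.1927.

8.1927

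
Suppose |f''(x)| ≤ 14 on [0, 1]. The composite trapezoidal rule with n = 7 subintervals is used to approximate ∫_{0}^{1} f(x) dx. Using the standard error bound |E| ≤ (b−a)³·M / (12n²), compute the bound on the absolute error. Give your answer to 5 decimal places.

0.02381

|E| ≤ (1)³·14 / (12·7²) = 14/588 = 0.02381.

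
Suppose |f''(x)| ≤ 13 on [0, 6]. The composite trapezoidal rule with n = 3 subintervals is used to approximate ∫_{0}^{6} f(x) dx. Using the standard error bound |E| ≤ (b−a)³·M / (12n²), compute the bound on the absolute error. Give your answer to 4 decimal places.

|E| ≤ (6)³·13 / (12·3²) = 2808/108 = 26.0000.

26.0000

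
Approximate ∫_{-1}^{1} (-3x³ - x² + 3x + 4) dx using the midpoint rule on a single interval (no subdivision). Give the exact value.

M = (b−a)·f(0) = 2·(4) = 8.

8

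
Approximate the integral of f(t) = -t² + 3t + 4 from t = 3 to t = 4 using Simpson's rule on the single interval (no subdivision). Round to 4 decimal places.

2.1667

S = (b−a)/6 · [f(3) + 4f(3.5) + f(4)] = 0.166667·[4 + 4·2.25 + 0] = 2.1667.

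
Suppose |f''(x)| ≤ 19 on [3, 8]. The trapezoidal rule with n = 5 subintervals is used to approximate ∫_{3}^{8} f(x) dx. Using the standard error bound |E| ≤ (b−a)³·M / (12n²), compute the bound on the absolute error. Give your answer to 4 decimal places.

7.9167

|E| ≤ (5)³·19 / (12·5²) = 2375/300 = 7.9167.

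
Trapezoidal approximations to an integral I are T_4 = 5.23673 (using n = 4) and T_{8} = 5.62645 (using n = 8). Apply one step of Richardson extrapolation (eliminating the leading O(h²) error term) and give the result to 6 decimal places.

R = (4·T_{8} − T_4) / 3 = (4·5.62645 − 5.23673)/3 = (17.26907)/3 = 5.756357.

5.756357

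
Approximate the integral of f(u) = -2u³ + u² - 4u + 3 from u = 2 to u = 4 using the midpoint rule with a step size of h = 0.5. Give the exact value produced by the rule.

h = (4 − 2)/4 = 0.5.
Midpoints m₁,…,m₄ = 2.25, 2.75, 3.25, 3.75.
f(m₁)=-23.71875, f(m₂)=-42.03125, f(m₃)=-68.09375, f(m₄)=-103.40625.
h·[f(m₁) + f(m₂) + f(m₃) + f(m₄)] = 0.5·(-237.25) = -118.625.

-118.625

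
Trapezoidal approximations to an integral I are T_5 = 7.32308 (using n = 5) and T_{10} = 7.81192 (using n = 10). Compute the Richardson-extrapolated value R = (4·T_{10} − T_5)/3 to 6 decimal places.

R = (4·T_{10} − T_5) / 3 = (4·7.81192 − 7.32308)/3 = (23.92460)/3 = 7.974867.

7.974867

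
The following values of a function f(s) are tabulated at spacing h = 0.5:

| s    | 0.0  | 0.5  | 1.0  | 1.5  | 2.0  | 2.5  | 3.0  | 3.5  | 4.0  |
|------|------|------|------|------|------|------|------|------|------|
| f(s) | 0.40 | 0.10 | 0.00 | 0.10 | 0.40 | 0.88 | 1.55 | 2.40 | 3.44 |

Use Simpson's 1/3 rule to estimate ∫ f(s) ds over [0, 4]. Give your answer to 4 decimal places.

h = 0.5, n = 8.
(h/3)·[y₀ + 4y₁ + 2y₂ + 4y₃ + 2y₄ + 4y₅ + 2y₆ + 4y₇ + y₈] = 0.166667·(21.66) = 3.6100.

3.6100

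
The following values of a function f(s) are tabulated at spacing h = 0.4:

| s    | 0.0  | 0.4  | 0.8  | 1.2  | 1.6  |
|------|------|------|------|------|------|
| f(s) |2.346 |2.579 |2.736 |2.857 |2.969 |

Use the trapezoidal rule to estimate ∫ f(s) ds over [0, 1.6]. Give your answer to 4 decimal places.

h = 0.4, n = 4.
(h/2)·[y₀ + 2y₁ + 2y₂ + 2y₃ + y₄] = 0.2·(21.659) = 4.3318.

4.3318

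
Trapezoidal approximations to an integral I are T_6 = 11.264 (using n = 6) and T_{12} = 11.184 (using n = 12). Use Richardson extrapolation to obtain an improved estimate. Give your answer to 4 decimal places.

11.1573

R = (4·T_{12} − T_6) / 3 = (4·11.184 − 11.264)/3 = (33.472)/3 = 11.1573.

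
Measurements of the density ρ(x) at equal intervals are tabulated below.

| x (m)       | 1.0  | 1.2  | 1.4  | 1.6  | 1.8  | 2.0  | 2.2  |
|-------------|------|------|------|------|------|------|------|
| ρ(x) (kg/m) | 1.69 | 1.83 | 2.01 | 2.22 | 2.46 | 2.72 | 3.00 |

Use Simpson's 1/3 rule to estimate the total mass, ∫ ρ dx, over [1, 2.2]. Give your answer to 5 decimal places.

2.71400

h = 0.2, n = 6.
(h/3)·[y₀ + 4y₁ + 2y₂ + 4y₃ + 2y₄ + 4y₅ + y₆] = 0.066667·(40.71) = 2.71400.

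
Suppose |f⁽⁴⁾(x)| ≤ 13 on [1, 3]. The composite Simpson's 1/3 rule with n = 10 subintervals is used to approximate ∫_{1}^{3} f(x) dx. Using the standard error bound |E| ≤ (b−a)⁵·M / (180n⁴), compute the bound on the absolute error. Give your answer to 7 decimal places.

0.0002311

|E| ≤ (2)⁵·13 / (180·10⁴) = 416/1800000 = 0.0002311.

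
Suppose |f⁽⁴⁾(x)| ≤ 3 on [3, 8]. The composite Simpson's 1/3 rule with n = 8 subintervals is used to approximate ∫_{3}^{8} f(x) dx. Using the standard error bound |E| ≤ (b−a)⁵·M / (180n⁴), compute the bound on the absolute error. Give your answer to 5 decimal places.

|E| ≤ (5)⁵·3 / (180·8⁴) = 9375/737280 = 0.01272.

0.01272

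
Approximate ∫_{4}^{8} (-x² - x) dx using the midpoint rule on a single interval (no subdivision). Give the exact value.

-168

M = (b−a)·f(6) = 4·(-42) = -168.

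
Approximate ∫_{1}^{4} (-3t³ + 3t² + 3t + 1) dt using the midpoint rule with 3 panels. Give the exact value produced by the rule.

-97.875

h = (4 − 1)/3 = 1.
Midpoints m₁,…,m₃ = 1.5, 2.5, 3.5.
f(m₁)=2.125, f(m₂)=-19.625, f(m₃)=-80.375.
h·[f(m₁) + f(m₂) + f(m₃)] = 1·(-97.875) = -97.875.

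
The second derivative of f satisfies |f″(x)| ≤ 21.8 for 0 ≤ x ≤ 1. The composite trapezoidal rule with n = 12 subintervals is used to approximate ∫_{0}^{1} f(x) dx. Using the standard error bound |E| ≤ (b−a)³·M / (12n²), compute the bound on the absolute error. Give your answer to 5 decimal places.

0.01262

|E| ≤ (1)³·21.8 / (12·12²) = 21.8/1728 = 0.01262.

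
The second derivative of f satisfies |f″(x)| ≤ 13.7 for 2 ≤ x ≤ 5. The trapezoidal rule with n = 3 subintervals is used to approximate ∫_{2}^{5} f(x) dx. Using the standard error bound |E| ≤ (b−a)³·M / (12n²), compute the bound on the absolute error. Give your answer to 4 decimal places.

|E| ≤ (3)³·13.7 / (12·3²) = 369.9/108 = 3.4250.

3.4250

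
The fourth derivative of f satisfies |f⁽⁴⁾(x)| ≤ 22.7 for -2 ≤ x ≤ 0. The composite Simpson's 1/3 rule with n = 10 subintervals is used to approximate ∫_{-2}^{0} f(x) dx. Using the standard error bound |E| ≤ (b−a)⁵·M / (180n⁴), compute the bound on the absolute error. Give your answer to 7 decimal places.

0.0004036

|E| ≤ (2)⁵·22.7 / (180·10⁴) = 726.4/1800000 = 0.0004036.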